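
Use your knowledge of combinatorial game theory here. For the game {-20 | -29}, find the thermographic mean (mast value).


Game = {-20 | -29}, a switch {a | b} with numbers a > b.
Its thermograph has left wall a - t and right wall b + t, which meet at t = (a - b)/2, where both equal (a + b)/2. So the mast (mean value) is at (a + b)/2.
Mean = (-20 + (-29))/2 = -49/2 = -49/2

-49/2


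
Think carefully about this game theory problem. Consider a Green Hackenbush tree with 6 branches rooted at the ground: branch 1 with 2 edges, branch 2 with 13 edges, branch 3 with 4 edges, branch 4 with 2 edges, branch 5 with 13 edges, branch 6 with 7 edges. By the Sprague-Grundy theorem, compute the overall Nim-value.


The tree has 6 branches from the ground vertex.
In Green Hackenbush, the Nim-value of a simple path of length k is k.
Branch 1: length 2, Nim-value = 2
Branch 2: length 13, Nim-value = 13
Branch 3: length 4, Nim-value = 4
Branch 4: length 2, Nim-value = 2
Branch 5: length 13, Nim-value = 13
Branch 6: length 7, Nim-value = 7
Total Nim-value = XOR of all branch values:
0 XOR 2 = 2
2 XOR 13 = 15
15 XOR 4 = 11
11 XOR 2 = 9
9 XOR 13 = 4
4 XOR 7 = 3
Nim-value of the tree = 3

3


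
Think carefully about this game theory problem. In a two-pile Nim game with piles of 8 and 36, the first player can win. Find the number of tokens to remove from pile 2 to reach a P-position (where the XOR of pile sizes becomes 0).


Piles: 8 and 36
Current XOR: 8 XOR 36 = 44 (non-zero, so this is an N-position).
To make the XOR zero, we need to find a move that balances the piles.
For pile 2 (size 36): target = 36 XOR 44 = 8
We reduce pile 2 from 36 to 8.
Tokens removed: 36 - 8 = 28
Verification: 8 XOR 8 = 0

28


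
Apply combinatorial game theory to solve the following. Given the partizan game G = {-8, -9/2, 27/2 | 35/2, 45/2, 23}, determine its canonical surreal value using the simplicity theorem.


Left options: {-8, -9/2, 27/2}, max = 27/2
Right options: {35/2, 45/2, 23}, min = 35/2
All options are numbers and max(Left) < min(Right), so by the simplicity theorem the value is the simplest (earliest-born) number strictly between 27/2 and 35/2.
Integers 14 through 17 all lie strictly between 27/2 and 35/2.
Among integers, the simplest (lowest birthday = smallest |n|; 0 is born on day 0, +-n on day n) is 14.
No non-integer in the interval can be simpler: if x is a non-integer in the interval, then floor(x) or ceil(x) also lies in the interval (the interval contains an integer), and both are proper prefixes of x's sign expansion, i.e. born earlier. So the game value is 14.
Game value = 14

14


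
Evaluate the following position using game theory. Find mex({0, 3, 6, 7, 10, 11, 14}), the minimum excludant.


Set = {0, 3, 6, 7, 10, 11, 14}
0 is in the set.
1 is NOT in the set. This is the mex.
mex = 1

1


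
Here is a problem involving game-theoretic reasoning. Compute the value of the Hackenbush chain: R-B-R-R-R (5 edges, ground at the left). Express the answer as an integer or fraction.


Edges (from ground): R-B-R-R-R
By Berlekamp's sign-expansion rule, a Blue-Red Hackenbush stalk has the value of the surreal number whose sign sequence is the edge sequence with B -> + and R -> -.
Sign sequence: -+---
Trace the sign expansion in the surreal number tree, starting from 0:
Edge 1: R (sign -) -> bounds (-inf, 0), value = -1
Edge 2: B (sign +) -> bounds (-1, 0), value = -1/2
Edge 3: R (sign -) -> bounds (-1, -1/2), value = -3/4
Edge 4: R (sign -) -> bounds (-1, -3/4), value = -7/8
Edge 5: R (sign -) -> bounds (-1, -7/8), value = -15/16
Game value = -15/16

-15/16


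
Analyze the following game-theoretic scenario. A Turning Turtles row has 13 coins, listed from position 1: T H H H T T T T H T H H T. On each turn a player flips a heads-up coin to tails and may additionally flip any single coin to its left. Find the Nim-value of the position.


Coins: T H H H T T T T H T H H T
Key fact: a single head at position k behaves exactly like a Nim heap of size k (turning it to T and optionally flipping a coin at j < k corresponds to moving the heap from k to j, or to 0), and heads combine as a disjunctive sum (two heads at the same place would cancel, matching j XOR j = 0). So the Nim-value is the XOR of the 1-indexed positions of the heads.
Face-up positions (1-indexed): [2, 3, 4, 9, 11, 12]
XOR 0 with 2: 0 XOR 2 = 2
XOR 2 with 3: 2 XOR 3 = 1
XOR 1 with 4: 1 XOR 4 = 5
XOR 5 with 9: 5 XOR 9 = 12
XOR 12 with 11: 12 XOR 11 = 7
XOR 7 with 12: 7 XOR 12 = 11
Nim-value = 11

11


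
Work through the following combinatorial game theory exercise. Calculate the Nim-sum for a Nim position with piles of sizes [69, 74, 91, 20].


We need the XOR (exclusive or) of all pile sizes.
After XOR-ing pile 1 (size 69): 0 XOR 69 = 69
After XOR-ing pile 2 (size 74): 69 XOR 74 = 15
After XOR-ing pile 3 (size 91): 15 XOR 91 = 84
After XOR-ing pile 4 (size 20): 84 XOR 20 = 64
The Nim-value of this position is 64.

64


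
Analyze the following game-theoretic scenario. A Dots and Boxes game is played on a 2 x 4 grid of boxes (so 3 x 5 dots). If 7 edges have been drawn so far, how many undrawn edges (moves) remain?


Grid: 2 x 4 boxes, i.e. 3 rows and 5 columns of dots.
Horizontal edges: (rows + 1) * cols = 3 * 4 = 12
Vertical edges: rows * (cols + 1) = 2 * 5 = 10
Total edges: 12 + 10 = 22
Edges drawn: 7
Remaining: 22 - 7 = 15

15


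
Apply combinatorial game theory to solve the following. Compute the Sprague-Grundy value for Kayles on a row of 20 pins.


Kayles: a move removes 1 or 2 adjacent pins from a contiguous row.
Removing pins from a row of k leaves two independent rows (a, b) with a + b = k - 1 (one pin) or a + b = k - 2 (two pins); an end removal gives a = 0.
By Sprague-Grundy, G(k) = mex{ G(a) XOR G(b) } over all these splits. G(0) = 0.
G(1): splits (0,0):0^0=0 -> mex({0}) = 1
G(2): splits (0,1):0^1=1 (0,0):0^0=0 -> mex({0, 1}) = 2
G(3): splits (0,2):0^2=2 (1,1):1^1=0 (0,1):0^1=1 -> mex({0, 1, 2}) = 3
G(4): splits (0,3):0^3=3 (1,2):1^2=3 (0,2):0^2=2 (1,1):1^1=0 -> mex({0, 2, 3}) = 1
G(5): splits (0,4):0^1=1 (1,3):1^3=2 (2,2):2^2=0 (0,3):0^3=3 (1,2):1^2=3 -> mex({0, 1, 2, 3}) = 4
G(6) = mex({0, 1, 2, 4}) = 3
G(7) = mex({0, 1, 3, 4, 5}) = 2
G(8) = mex({0, 2, 3, 5, 6}) = 1
G(9) = mex({0, 1, 2, 3, 6, 7}) = 4
G(10) = mex({0, 1, 3, 4, 5, 7}) = 2
G(11) = mex({0, 1, 2, 3, 4, 5}) = 6
G(12) = mex({0, 1, 2, 3, 5, 6, 7}) = 4
G(13) = mex({0, 2, 3, 4, 6, 7}) = 1
G(14) = mex({0, 1, 4, 5, 6, 7}) = 2
G(15) = mex({0, 1, 2, 3, 4, 5, 6}) = 7
G(16) = mex({0, 2, 3, 5, 6, 7}) = 1
G(17) = mex({0, 1, 2, 3, 5, 6, 7}) = 4
G(18) = mex({0, 1, 2, 4, 5, 6}) = 3
G(19) = mex({0, 1, 3, 4, 5, 7}) = 2
G(20) = mex({0, 2, 3, 4, 5, 6, 7}) = 1
Therefore G(20) = 1.

1


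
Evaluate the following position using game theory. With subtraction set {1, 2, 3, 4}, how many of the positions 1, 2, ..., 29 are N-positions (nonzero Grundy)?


Subtraction set S = {1, 2, 3, 4}, so G(n) = n mod 5.
G(n) = 0 when n is a multiple of 5.
Multiples of 5 in [1, 29]: 5
N-positions (nonzero Grundy) = 29 - 5 = 24

24


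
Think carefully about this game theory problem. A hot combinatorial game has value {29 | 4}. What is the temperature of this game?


The game is {29 | 4}, a switch {a | b} with numbers a > b.
Cooling {a | b} by t gives {a - t | b + t}, which stops being hot when a - t = b + t, i.e. at t = (a - b)/2. So the temperature of a switch is (a - b)/2.
Temperature = (Left option - Right option) / 2
= (29 - (4)) / 2
= 25 / 2
= 25/2

25/2


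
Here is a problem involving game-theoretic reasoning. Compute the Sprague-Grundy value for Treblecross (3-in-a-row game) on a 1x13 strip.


Treblecross: place X on empty cells; 3-in-a-row wins.
Playing within two cells of an existing X lets the opponent win at once, so sensible play treats the cells i-2..i+2 around each X as dead. The player left with no safe cell loses, so this is a normal-play take-away game on strips of safe cells.
Placing X at cell i (0-indexed) of a strip of k safe cells leaves independent strips of sizes max(0, i-2) and max(0, k-i-3). Hence G(k) = mex{ G(max(0,i-2)) XOR G(max(0,k-i-3)) : 0 <= i < k }, with G(0) = 0.
G(1): splits (0,0):0^0=0 -> mex({0}) = 1
G(2): splits (0,0):0^0=0 -> mex({0}) = 1
G(3): splits (0,0):0^0=0 -> mex({0}) = 1
G(4): splits (0,1):0^1=1 (0,0):0^0=0 -> mex({0, 1}) = 2
G(5): splits (0,2):0^1=1 (0,1):0^1=1 (0,0):0^0=0 -> mex({0, 1}) = 2
G(6) = mex({1}) = 0
G(7) = mex({0, 1, 2}) = 3
G(8) = mex({0, 1, 2}) = 3
G(9) = mex({0, 2}) = 1
G(10) = mex({0, 2, 3}) = 1
G(11) = mex({0, 3}) = 1
G(12) = mex({1, 3}) = 0
G(13) = mex({0, 1, 2, 3}) = 4
Therefore G(13) = 4.

4


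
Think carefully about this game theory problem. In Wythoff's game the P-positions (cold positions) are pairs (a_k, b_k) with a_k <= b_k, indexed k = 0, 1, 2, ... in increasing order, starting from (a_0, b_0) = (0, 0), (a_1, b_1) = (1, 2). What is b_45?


By Wythoff's theorem, a_k = floor(k * phi) and b_k = floor(k * phi^2) = a_k + k, where phi = (1 + sqrt(5))/2 is the golden ratio.
phi = (1 + sqrt(5))/2 = 1.618034
phi^2 = phi + 1 = 2.618034
k = 45
k * phi^2 = 45 * 2.618034 = 117.811529
b_45 = floor(k * phi^2) = 117 (check: a_45 + k = 72 + 45 = 117)

117


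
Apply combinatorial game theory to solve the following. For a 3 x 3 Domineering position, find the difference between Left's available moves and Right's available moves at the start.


Board is 3 x 3 (rows x cols).
Left (vertical) placements: (rows-1) * cols = 2 * 3 = 6
Right (horizontal) placements: rows * (cols-1) = 3 * 2 = 6
Advantage = Left - Right = 6 - 6 = 0

0


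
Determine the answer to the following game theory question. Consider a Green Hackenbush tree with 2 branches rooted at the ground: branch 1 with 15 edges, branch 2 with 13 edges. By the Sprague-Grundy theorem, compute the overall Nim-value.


The tree has 2 branches from the ground vertex.
In Green Hackenbush, the Nim-value of a simple path of length k is k.
Branch 1: length 15, Nim-value = 15
Branch 2: length 13, Nim-value = 13
Total Nim-value = XOR of all branch values:
0 XOR 15 = 15
15 XOR 13 = 2
Nim-value of the tree = 2

2


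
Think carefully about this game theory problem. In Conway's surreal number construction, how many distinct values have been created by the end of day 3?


Day 0: {|} = 0 is born. Count = 1.
Day n: the number of surreal numbers born by day n is 2^(n+1) - 1.
By day 0: 2^1 - 1 = 1
By day 1: 2^2 - 1 = 3
By day 2: 2^3 - 1 = 7
By day 3: 2^4 - 1 = 15
By day 3: 15 surreal numbers.

15


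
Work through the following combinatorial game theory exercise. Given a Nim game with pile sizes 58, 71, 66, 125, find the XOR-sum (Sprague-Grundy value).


We need the XOR (exclusive or) of all pile sizes.
After XOR-ing pile 1 (size 58): 0 XOR 58 = 58
After XOR-ing pile 2 (size 71): 58 XOR 71 = 125
After XOR-ing pile 3 (size 66): 125 XOR 66 = 63
After XOR-ing pile 4 (size 125): 63 XOR 125 = 66
The Nim-value of this position is 66.

66


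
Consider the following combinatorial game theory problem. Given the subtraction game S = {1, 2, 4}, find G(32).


The subtraction set is S = {1, 2, 4}.
G(k) = mex{ G(k - s) : s in S, s <= k }. We compute iteratively: G(0) = 0.
G(1) = mex({0}) = 1
G(2) = mex({0, 1}) = 2
G(3) = mex({1, 2}) = 0
G(4) = mex({0, 2}) = 1
G(5) = mex({0, 1}) = 2
G(6) = mex({1, 2}) = 0
Observe that G(3)..G(6) = 0, 1, 2, 0 repeats G(0)..G(3) = 0, 1, 2, 0.
For k >= max(S) = 4, G(k) is determined by the previous 4 values G(k-4)..G(k-1); a window of 4 consecutive values has recurred shifted by 3, so by induction G(k + 3) = G(k) for all k >= 0: the sequence is periodic from the start with period 3.
One period: G(0..2) = 0, 1, 2.
32 mod 3 = 2, so G(32) = G(2) = 2.

2


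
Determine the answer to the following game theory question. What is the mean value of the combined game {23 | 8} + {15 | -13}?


G1 = {23 | 8}, G2 = {15 | -13}
Each is a switch {a | b} with numbers a > b; its mean value is (a + b)/2, and mean value is additive over game sums: m(G1 + G2) = m(G1) + m(G2).
Mean of G1 = (23 + (8))/2 = 31/2 = 31/2
Mean of G2 = (15 + (-13))/2 = 2/2 = 1
Mean of G1 + G2 = 31/2 + 1 = 33/2

33/2


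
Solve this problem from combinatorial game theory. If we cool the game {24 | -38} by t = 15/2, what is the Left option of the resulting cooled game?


Original game: {24 | -38} (a switch {a | b} with a > b).
Cooling by t (for t below the temperature (a - b)/2 = 31) taxes each move by t: {a | b} cooled by t is {a - t | b + t}.
Cooling amount: t = 15/2
Cooled Left option: 24 - 15/2 = 33/2
Cooled Right option: -38 + 15/2 = -61/2
Cooled game: {33/2 | -61/2}
Left option = 33/2

33/2


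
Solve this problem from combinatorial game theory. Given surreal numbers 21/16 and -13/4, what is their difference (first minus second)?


x = 21/16, y = -13/4
Converting to common denominator: 16
x = 21/16, y = -52/16
x - y = 21/16 - -13/4 = 73/16

73/16


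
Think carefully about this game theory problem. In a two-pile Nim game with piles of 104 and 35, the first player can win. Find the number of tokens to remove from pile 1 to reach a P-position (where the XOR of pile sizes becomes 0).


Piles: 104 and 35
Current XOR: 104 XOR 35 = 75 (non-zero, so this is an N-position).
To make the XOR zero, we need to find a move that balances the piles.
For pile 1 (size 104): target = 104 XOR 75 = 35
We reduce pile 1 from 104 to 35.
Tokens removed: 104 - 35 = 69
Verification: 35 XOR 35 = 0

69


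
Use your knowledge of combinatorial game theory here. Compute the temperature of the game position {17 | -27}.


The game is {17 | -27}, a switch {a | b} with numbers a > b.
Cooling {a | b} by t gives {a - t | b + t}, which stops being hot when a - t = b + t, i.e. at t = (a - b)/2. So the temperature of a switch is (a - b)/2.
Temperature = (Left option - Right option) / 2
= (17 - (-27)) / 2
= 44 / 2
= 22

22


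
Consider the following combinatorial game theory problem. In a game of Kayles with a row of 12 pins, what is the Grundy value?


Kayles: a move removes 1 or 2 adjacent pins from a contiguous row.
Removing pins from a row of k leaves two independent rows (a, b) with a + b = k - 1 (one pin) or a + b = k - 2 (two pins); an end removal gives a = 0.
By Sprague-Grundy, G(k) = mex{ G(a) XOR G(b) } over all these splits. G(0) = 0.
G(1): splits (0,0):0^0=0 -> mex({0}) = 1
G(2): splits (0,1):0^1=1 (0,0):0^0=0 -> mex({0, 1}) = 2
G(3): splits (0,2):0^2=2 (1,1):1^1=0 (0,1):0^1=1 -> mex({0, 1, 2}) = 3
G(4): splits (0,3):0^3=3 (1,2):1^2=3 (0,2):0^2=2 (1,1):1^1=0 -> mex({0, 2, 3}) = 1
G(5): splits (0,4):0^1=1 (1,3):1^3=2 (2,2):2^2=0 (0,3):0^3=3 (1,2):1^2=3 -> mex({0, 1, 2, 3}) = 4
G(6) = mex({0, 1, 2, 4}) = 3
G(7) = mex({0, 1, 3, 4, 5}) = 2
G(8) = mex({0, 2, 3, 5, 6}) = 1
G(9) = mex({0, 1, 2, 3, 6, 7}) = 4
G(10) = mex({0, 1, 3, 4, 5, 7}) = 2
G(11) = mex({0, 1, 2, 3, 4, 5}) = 6
G(12) = mex({0, 1, 2, 3, 5, 6, 7}) = 4
Therefore G(12) = 4.

4


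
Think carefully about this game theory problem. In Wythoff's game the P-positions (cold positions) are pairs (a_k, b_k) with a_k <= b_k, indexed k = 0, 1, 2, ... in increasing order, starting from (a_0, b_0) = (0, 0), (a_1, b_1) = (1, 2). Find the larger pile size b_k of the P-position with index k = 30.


By Wythoff's theorem, a_k = floor(k * phi) and b_k = floor(k * phi^2) = a_k + k, where phi = (1 + sqrt(5))/2 is the golden ratio.
phi = (1 + sqrt(5))/2 = 1.618034
phi^2 = phi + 1 = 2.618034
k = 30
k * phi^2 = 30 * 2.618034 = 78.541020
b_30 = floor(k * phi^2) = 78 (check: a_30 + k = 48 + 30 = 78)

78


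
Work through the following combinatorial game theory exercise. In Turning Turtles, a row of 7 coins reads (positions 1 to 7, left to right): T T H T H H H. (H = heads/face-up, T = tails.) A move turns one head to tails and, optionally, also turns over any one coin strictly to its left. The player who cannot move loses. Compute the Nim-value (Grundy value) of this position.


Coins: T T H T H H H
Key fact: a single head at position k behaves exactly like a Nim heap of size k (turning it to T and optionally flipping a coin at j < k corresponds to moving the heap from k to j, or to 0), and heads combine as a disjunctive sum (two heads at the same place would cancel, matching j XOR j = 0). So the Nim-value is the XOR of the 1-indexed positions of the heads.
Face-up positions (1-indexed): [3, 5, 6, 7]
XOR 0 with 3: 0 XOR 3 = 3
XOR 3 with 5: 3 XOR 5 = 6
XOR 6 with 6: 6 XOR 6 = 0
XOR 0 with 7: 0 XOR 7 = 7
Nim-value = 7

7


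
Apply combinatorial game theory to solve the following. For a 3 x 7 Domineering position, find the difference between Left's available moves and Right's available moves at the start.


Board is 3 x 7 (rows x cols).
Left (vertical) placements: (rows-1) * cols = 2 * 7 = 14
Right (horizontal) placements: rows * (cols-1) = 3 * 6 = 18
Advantage = Left - Right = 14 - 18 = -4

-4


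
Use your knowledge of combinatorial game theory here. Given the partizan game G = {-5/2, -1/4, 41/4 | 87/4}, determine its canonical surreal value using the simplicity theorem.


Left options: {-5/2, -1/4, 41/4}, max = 41/4
Right options: {87/4}, min = 87/4
All options are numbers and max(Left) < min(Right), so by the simplicity theorem the value is the simplest (earliest-born) number strictly between 41/4 and 87/4.
Integers 11 through 21 all lie strictly between 41/4 and 87/4.
Among integers, the simplest (lowest birthday = smallest |n|; 0 is born on day 0, +-n on day n) is 11.
No non-integer in the interval can be simpler: if x is a non-integer in the interval, then floor(x) or ceil(x) also lies in the interval (the interval contains an integer), and both are proper prefixes of x's sign expansion, i.e. born earlier. So the game value is 11.
Game value = 11

11


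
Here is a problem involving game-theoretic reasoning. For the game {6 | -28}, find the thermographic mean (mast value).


Game = {6 | -28}, a switch {a | b} with numbers a > b.
Its thermograph has left wall a - t and right wall b + t, which meet at t = (a - b)/2, where both equal (a + b)/2. So the mast (mean value) is at (a + b)/2.
Mean = (6 + (-28))/2 = -22/2 = -11

-11


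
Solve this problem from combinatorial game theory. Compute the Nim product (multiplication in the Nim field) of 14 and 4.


Nim multiplication is bilinear over XOR: (u XOR v) * w = (u*w) XOR (v*w).
So we split each operand into its bit components and XOR the pairwise Nim products.
14 = 2 + 4 + 8 (as XOR of powers of 2).
4 = 4 (as XOR of powers of 2).
Using the standard Nim-product table on single bits:
  2*2 = 3,   2*4 = 8,   2*8 = 12,
  4*4 = 6,   4*8 = 11,  8*8 = 13,
and  1*x = x (identity), k*l = l*k (commutative).
Pairwise Nim products:
  2 * 4 = 8
  4 * 4 = 6
  8 * 4 = 11
XOR them: 8 XOR 6 XOR 11 = 5.
Result: 14 * 4 = 5 (in Nim).

5


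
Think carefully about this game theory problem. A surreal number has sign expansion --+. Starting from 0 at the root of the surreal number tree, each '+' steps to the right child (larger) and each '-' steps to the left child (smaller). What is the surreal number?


Sign expansion: --+
Rule: track bounds (lo, hi), initially (-inf, +inf). On '+', the current value becomes lo and we move to the simplest number in (value, hi): value + 1 if hi = +inf, otherwise the midpoint (value + hi)/2. On '-', the current value becomes hi and we move to value - 1 if lo = -inf, otherwise the midpoint (lo + value)/2.
Start at 0.
Step 1: sign = -, move left. Bounds: (-inf, 0). Value = -1
Step 2: sign = -, move left. Bounds: (-inf, -1). Value = -2
Step 3: sign = +, move right. Bounds: (-2, -1). Value = -3/2
The surreal number with sign expansion --+ is -3/2.

-3/2


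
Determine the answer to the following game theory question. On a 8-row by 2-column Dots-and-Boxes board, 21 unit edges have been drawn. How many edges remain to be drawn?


Grid: 8 x 2 boxes, i.e. 9 rows and 3 columns of dots.
Horizontal edges: (rows + 1) * cols = 9 * 2 = 18
Vertical edges: rows * (cols + 1) = 8 * 3 = 24
Total edges: 18 + 24 = 42
Edges drawn: 21
Remaining: 42 - 21 = 21

21


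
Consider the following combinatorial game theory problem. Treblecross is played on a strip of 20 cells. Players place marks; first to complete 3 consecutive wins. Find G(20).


Treblecross: place X on empty cells; 3-in-a-row wins.
Playing within two cells of an existing X lets the opponent win at once, so sensible play treats the cells i-2..i+2 around each X as dead. The player left with no safe cell loses, so this is a normal-play take-away game on strips of safe cells.
Placing X at cell i (0-indexed) of a strip of k safe cells leaves independent strips of sizes max(0, i-2) and max(0, k-i-3). Hence G(k) = mex{ G(max(0,i-2)) XOR G(max(0,k-i-3)) : 0 <= i < k }, with G(0) = 0.
G(1): splits (0,0):0^0=0 -> mex({0}) = 1
G(2): splits (0,0):0^0=0 -> mex({0}) = 1
G(3): splits (0,0):0^0=0 -> mex({0}) = 1
G(4): splits (0,1):0^1=1 (0,0):0^0=0 -> mex({0, 1}) = 2
G(5): splits (0,2):0^1=1 (0,1):0^1=1 (0,0):0^0=0 -> mex({0, 1}) = 2
G(6) = mex({1}) = 0
G(7) = mex({0, 1, 2}) = 3
G(8) = mex({0, 1, 2}) = 3
G(9) = mex({0, 2}) = 1
G(10) = mex({0, 2, 3}) = 1
G(11) = mex({0, 3}) = 1
G(12) = mex({1, 3}) = 0
G(13) = mex({0, 1, 2, 3}) = 4
G(14) = mex({0, 1, 2}) = 3
G(15) = mex({0, 1, 2}) = 3
G(16) = mex({0, 1, 2, 4}) = 3
G(17) = mex({0, 1, 3, 4}) = 2
G(18) = mex({0, 1, 3, 4}) = 2
G(19) = mex({0, 1, 3, 5}) = 2
G(20) = mex({0, 1, 2, 3, 5}) = 4
Therefore G(20) = 4.

4


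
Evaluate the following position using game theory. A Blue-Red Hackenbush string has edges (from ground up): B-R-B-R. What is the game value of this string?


Edges (from ground): B-R-B-R
By Berlekamp's sign-expansion rule, a Blue-Red Hackenbush stalk has the value of the surreal number whose sign sequence is the edge sequence with B -> + and R -> -.
Sign sequence: +-+-
Trace the sign expansion in the surreal number tree, starting from 0:
Edge 1: B (sign +) -> bounds (0, +inf), value = 1
Edge 2: R (sign -) -> bounds (0, 1), value = 1/2
Edge 3: B (sign +) -> bounds (1/2, 1), value = 3/4
Edge 4: R (sign -) -> bounds (1/2, 3/4), value = 5/8
Game value = 5/8

5/8


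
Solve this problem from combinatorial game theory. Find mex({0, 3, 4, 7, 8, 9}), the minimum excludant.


Set = {0, 3, 4, 7, 8, 9}
0 is in the set.
1 is NOT in the set. This is the mex.
mex = 1

1


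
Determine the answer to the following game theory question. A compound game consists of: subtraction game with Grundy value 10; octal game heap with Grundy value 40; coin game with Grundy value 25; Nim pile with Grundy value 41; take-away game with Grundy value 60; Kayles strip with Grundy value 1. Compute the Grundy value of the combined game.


By the Sprague-Grundy theorem, the Grundy value of a sum of games is the XOR of individual Grundy values.
subtraction game: Grundy value = 10. Running XOR: 0 XOR 10 = 10
octal game heap: Grundy value = 40. Running XOR: 10 XOR 40 = 34
coin game: Grundy value = 25. Running XOR: 34 XOR 25 = 59
Nim pile: Grundy value = 41. Running XOR: 59 XOR 41 = 18
take-away game: Grundy value = 60. Running XOR: 18 XOR 60 = 46
Kayles strip: Grundy value = 1. Running XOR: 46 XOR 1 = 47
The combined Grundy value is 47.

47


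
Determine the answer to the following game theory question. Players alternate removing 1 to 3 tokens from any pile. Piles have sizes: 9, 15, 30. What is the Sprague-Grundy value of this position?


Subtraction set: {1, 2, 3}
For this subtraction set, G(n) = n mod 4 (period = max + 1 = 4).
Pile 1 (size 9): G(9) = 9 mod 4 = 1
Pile 2 (size 15): G(15) = 15 mod 4 = 3
Pile 3 (size 30): G(30) = 30 mod 4 = 2
Total Grundy value = XOR of all: 1 XOR 3 XOR 2 = 0

0


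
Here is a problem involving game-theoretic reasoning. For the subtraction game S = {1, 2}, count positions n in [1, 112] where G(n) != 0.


Subtraction set S = {1, 2}, so G(n) = n mod 3.
G(n) = 0 when n is a multiple of 3.
Multiples of 3 in [1, 112]: 37
N-positions (nonzero Grundy) = 112 - 37 = 75

75


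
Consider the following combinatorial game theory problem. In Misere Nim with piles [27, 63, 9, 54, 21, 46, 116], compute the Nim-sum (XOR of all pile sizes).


We need the XOR (exclusive or) of all pile sizes.
After XOR-ing pile 1 (size 27): 0 XOR 27 = 27
After XOR-ing pile 2 (size 63): 27 XOR 63 = 36
After XOR-ing pile 3 (size 9): 36 XOR 9 = 45
After XOR-ing pile 4 (size 54): 45 XOR 54 = 27
After XOR-ing pile 5 (size 21): 27 XOR 21 = 14
After XOR-ing pile 6 (size 46): 14 XOR 46 = 32
After XOR-ing pile 7 (size 116): 32 XOR 116 = 84
The Nim-value of this position is 84.

84


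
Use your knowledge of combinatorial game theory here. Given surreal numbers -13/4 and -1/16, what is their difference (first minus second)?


x = -13/4, y = -1/16
Converting to common denominator: 16
x = -52/16, y = -1/16
x - y = -13/4 - -1/16 = -51/16

-51/16


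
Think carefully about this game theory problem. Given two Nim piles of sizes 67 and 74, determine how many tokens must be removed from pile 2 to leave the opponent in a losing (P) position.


Piles: 67 and 74
Current XOR: 67 XOR 74 = 9 (non-zero, so this is an N-position).
To make the XOR zero, we need to find a move that balances the piles.
For pile 2 (size 74): target = 74 XOR 9 = 67
We reduce pile 2 from 74 to 67.
Tokens removed: 74 - 67 = 7
Verification: 67 XOR 67 = 0

7


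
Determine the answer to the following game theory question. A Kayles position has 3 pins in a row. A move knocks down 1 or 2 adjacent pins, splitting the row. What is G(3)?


Kayles: a move removes 1 or 2 adjacent pins from a contiguous row.
Removing pins from a row of k leaves two independent rows (a, b) with a + b = k - 1 (one pin) or a + b = k - 2 (two pins); an end removal gives a = 0.
By Sprague-Grundy, G(k) = mex{ G(a) XOR G(b) } over all these splits. G(0) = 0.
G(1): splits (0,0):0^0=0 -> mex({0}) = 1
G(2): splits (0,1):0^1=1 (0,0):0^0=0 -> mex({0, 1}) = 2
G(3): splits (0,2):0^2=2 (1,1):1^1=0 (0,1):0^1=1 -> mex({0, 1, 2}) = 3
Therefore G(3) = 3.

3


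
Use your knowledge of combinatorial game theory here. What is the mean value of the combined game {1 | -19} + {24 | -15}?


G1 = {1 | -19}, G2 = {24 | -15}
Each is a switch {a | b} with numbers a > b; its mean value is (a + b)/2, and mean value is additive over game sums: m(G1 + G2) = m(G1) + m(G2).
Mean of G1 = (1 + (-19))/2 = -18/2 = -9
Mean of G2 = (24 + (-15))/2 = 9/2 = 9/2
Mean of G1 + G2 = -9 + 9/2 = -9/2

-9/2


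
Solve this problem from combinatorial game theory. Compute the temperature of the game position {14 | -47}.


The game is {14 | -47}, a switch {a | b} with numbers a > b.
Cooling {a | b} by t gives {a - t | b + t}, which stops being hot when a - t = b + t, i.e. at t = (a - b)/2. So the temperature of a switch is (a - b)/2.
Temperature = (Left option - Right option) / 2
= (14 - (-47)) / 2
= 61 / 2
= 61/2

61/2


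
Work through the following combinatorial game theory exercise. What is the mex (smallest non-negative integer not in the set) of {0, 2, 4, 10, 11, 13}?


Set = {0, 2, 4, 10, 11, 13}
0 is in the set.
1 is NOT in the set. This is the mex.
mex = 1

1


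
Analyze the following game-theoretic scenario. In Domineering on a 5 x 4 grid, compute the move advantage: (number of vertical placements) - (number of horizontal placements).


Board is 5 x 4 (rows x cols).
Left (vertical) placements: (rows-1) * cols = 4 * 4 = 16
Right (horizontal) placements: rows * (cols-1) = 5 * 3 = 15
Advantage = Left - Right = 16 - 15 = 1

1


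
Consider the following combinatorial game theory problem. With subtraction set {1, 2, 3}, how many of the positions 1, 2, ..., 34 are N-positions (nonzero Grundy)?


Subtraction set S = {1, 2, 3}, so G(n) = n mod 4.
G(n) = 0 when n is a multiple of 4.
Multiples of 4 in [1, 34]: 8
N-positions (nonzero Grundy) = 34 - 8 = 26

26


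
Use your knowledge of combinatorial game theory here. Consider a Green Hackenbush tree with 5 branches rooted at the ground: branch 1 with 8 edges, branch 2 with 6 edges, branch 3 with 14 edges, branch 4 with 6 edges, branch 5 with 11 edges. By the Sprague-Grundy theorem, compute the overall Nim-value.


The tree has 5 branches from the ground vertex.
In Green Hackenbush, the Nim-value of a simple path of length k is k.
Branch 1: length 8, Nim-value = 8
Branch 2: length 6, Nim-value = 6
Branch 3: length 14, Nim-value = 14
Branch 4: length 6, Nim-value = 6
Branch 5: length 11, Nim-value = 11
Total Nim-value = XOR of all branch values:
0 XOR 8 = 8
8 XOR 6 = 14
14 XOR 14 = 0
0 XOR 6 = 6
6 XOR 11 = 13
Nim-value of the tree = 13

13


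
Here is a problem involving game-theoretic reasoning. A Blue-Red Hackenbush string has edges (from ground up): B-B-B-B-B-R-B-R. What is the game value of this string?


Edges (from ground): B-B-B-B-B-R-B-R
By Berlekamp's sign-expansion rule, a Blue-Red Hackenbush stalk has the value of the surreal number whose sign sequence is the edge sequence with B -> + and R -> -.
Sign sequence: +++++-+-
Trace the sign expansion in the surreal number tree, starting from 0:
Edge 1: B (sign +) -> bounds (0, +inf), value = 1
Edge 2: B (sign +) -> bounds (1, +inf), value = 2
Edge 3: B (sign +) -> bounds (2, +inf), value = 3
Edge 4: B (sign +) -> bounds (3, +inf), value = 4
Edge 5: B (sign +) -> bounds (4, +inf), value = 5
Edge 6: R (sign -) -> bounds (4, 5), value = 9/2
Edge 7: B (sign +) -> bounds (9/2, 5), value = 19/4
Edge 8: R (sign -) -> bounds (9/2, 19/4), value = 37/8
Game value = 37/8

37/8


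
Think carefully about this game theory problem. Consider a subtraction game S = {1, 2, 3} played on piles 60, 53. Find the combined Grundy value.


Subtraction set: {1, 2, 3}
For this subtraction set, G(n) = n mod 4 (period = max + 1 = 4).
Pile 1 (size 60): G(60) = 60 mod 4 = 0
Pile 2 (size 53): G(53) = 53 mod 4 = 1
Total Grundy value = XOR of all: 0 XOR 1 = 1

1


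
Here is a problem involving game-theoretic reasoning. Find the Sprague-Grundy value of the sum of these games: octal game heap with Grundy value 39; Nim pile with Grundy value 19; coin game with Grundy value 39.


By the Sprague-Grundy theorem, the Grundy value of a sum of games is the XOR of individual Grundy values.
octal game heap: Grundy value = 39. Running XOR: 0 XOR 39 = 39
Nim pile: Grundy value = 19. Running XOR: 39 XOR 19 = 52
coin game: Grundy value = 39. Running XOR: 52 XOR 39 = 19
The combined Grundy value is 19.

19


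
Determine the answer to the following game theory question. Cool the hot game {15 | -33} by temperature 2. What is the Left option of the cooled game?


Original game: {15 | -33} (a switch {a | b} with a > b).
Cooling by t (for t below the temperature (a - b)/2 = 24) taxes each move by t: {a | b} cooled by t is {a - t | b + t}.
Cooling amount: t = 2
Cooled Left option: 15 - 2 = 13
Cooled Right option: -33 + 2 = -31
Cooled game: {13 | -31}
Left option = 13

13


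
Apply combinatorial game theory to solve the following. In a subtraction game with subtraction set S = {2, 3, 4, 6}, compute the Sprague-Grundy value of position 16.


The subtraction set is S = {2, 3, 4, 6}.
G(k) = mex{ G(k - s) : s in S, s <= k }. We compute iteratively: G(0) = 0.
G(1) = mex({}) = 0
G(2) = mex({0}) = 1
G(3) = mex({0}) = 1
G(4) = mex({0, 1}) = 2
G(5) = mex({0, 1}) = 2
G(6) = mex({0, 1, 2}) = 3
G(7) = mex({0, 1, 2}) = 3
G(8) = mex({1, 2, 3}) = 0
G(9) = mex({1, 2, 3}) = 0
G(10) = mex({0, 2, 3}) = 1
G(11) = mex({0, 2, 3}) = 1
G(12) = mex({0, 1, 3}) = 2
G(13) = mex({0, 1, 3}) = 2
Observe that G(8)..G(13) = 0, 0, 1, 1, 2, 2 repeats G(0)..G(5) = 0, 0, 1, 1, 2, 2.
For k >= max(S) = 6, G(k) is determined by the previous 6 values G(k-6)..G(k-1); a window of 6 consecutive values has recurred shifted by 8, so by induction G(k + 8) = G(k) for all k >= 0: the sequence is periodic from the start with period 8.
One period: G(0..7) = 0, 0, 1, 1, 2, 2, 3, 3.
16 mod 8 = 0, so G(16) = G(0) = 0.

0


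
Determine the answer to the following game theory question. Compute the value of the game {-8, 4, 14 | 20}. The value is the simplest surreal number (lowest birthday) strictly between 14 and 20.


Left options: {-8, 4, 14}, max = 14
Right options: {20}, min = 20
All options are numbers and max(Left) < min(Right), so by the simplicity theorem the value is the simplest (earliest-born) number strictly between 14 and 20.
Integers 15 through 19 all lie strictly between 14 and 20.
Among integers, the simplest (lowest birthday = smallest |n|; 0 is born on day 0, +-n on day n) is 15.
No non-integer in the interval can be simpler: if x is a non-integer in the interval, then floor(x) or ceil(x) also lies in the interval (the interval contains an integer), and both are proper prefixes of x's sign expansion, i.e. born earlier. So the game value is 15.
Game value = 15

15


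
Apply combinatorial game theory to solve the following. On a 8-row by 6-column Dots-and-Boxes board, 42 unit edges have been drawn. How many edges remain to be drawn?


Grid: 8 x 6 boxes, i.e. 9 rows and 7 columns of dots.
Horizontal edges: (rows + 1) * cols = 9 * 6 = 54
Vertical edges: rows * (cols + 1) = 8 * 7 = 56
Total edges: 54 + 56 = 110
Edges drawn: 42
Remaining: 110 - 42 = 68

68


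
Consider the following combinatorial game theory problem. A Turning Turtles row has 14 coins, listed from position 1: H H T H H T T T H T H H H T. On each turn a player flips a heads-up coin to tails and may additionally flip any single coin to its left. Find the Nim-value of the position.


Coins: H H T H H T T T H T H H H T
Key fact: a single head at position k behaves exactly like a Nim heap of size k (turning it to T and optionally flipping a coin at j < k corresponds to moving the heap from k to j, or to 0), and heads combine as a disjunctive sum (two heads at the same place would cancel, matching j XOR j = 0). So the Nim-value is the XOR of the 1-indexed positions of the heads.
Face-up positions (1-indexed): [1, 2, 4, 5, 9, 11, 12, 13]
XOR 0 with 1: 0 XOR 1 = 1
XOR 1 with 2: 1 XOR 2 = 3
XOR 3 with 4: 3 XOR 4 = 7
XOR 7 with 5: 7 XOR 5 = 2
XOR 2 with 9: 2 XOR 9 = 11
XOR 11 with 11: 11 XOR 11 = 0
XOR 0 with 12: 0 XOR 12 = 12
XOR 12 with 13: 12 XOR 13 = 1
Nim-value = 1

1


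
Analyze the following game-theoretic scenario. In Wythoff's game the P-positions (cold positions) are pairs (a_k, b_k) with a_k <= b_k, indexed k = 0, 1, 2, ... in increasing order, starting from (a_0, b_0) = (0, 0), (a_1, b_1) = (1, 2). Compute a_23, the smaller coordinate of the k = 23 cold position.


By Wythoff's theorem, a_k = floor(k * phi) and b_k = floor(k * phi^2) = a_k + k, where phi = (1 + sqrt(5))/2 is the golden ratio.
phi = (1 + sqrt(5))/2 = 1.618034
k = 23
k * phi = 23 * 1.618034 = 37.214782
a_23 = floor(k * phi) = 37

37


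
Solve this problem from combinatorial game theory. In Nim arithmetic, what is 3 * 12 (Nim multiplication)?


Nim multiplication is bilinear over XOR: (u XOR v) * w = (u*w) XOR (v*w).
So we split each operand into its bit components and XOR the pairwise Nim products.
3 = 1 + 2 (as XOR of powers of 2).
12 = 4 + 8 (as XOR of powers of 2).
Using the standard Nim-product table on single bits:
  2*2 = 3,   2*4 = 8,   2*8 = 12,
  4*4 = 6,   4*8 = 11,  8*8 = 13,
and  1*x = x (identity), k*l = l*k (commutative).
Pairwise Nim products:
  1 * 4 = 4
  1 * 8 = 8
  2 * 4 = 8
  2 * 8 = 12
XOR them: 4 XOR 8 XOR 8 XOR 12 = 8.
Result: 3 * 12 = 8 (in Nim).

8


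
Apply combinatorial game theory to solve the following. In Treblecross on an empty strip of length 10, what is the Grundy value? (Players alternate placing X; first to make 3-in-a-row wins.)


Treblecross: place X on empty cells; 3-in-a-row wins.
Playing within two cells of an existing X lets the opponent win at once, so sensible play treats the cells i-2..i+2 around each X as dead. The player left with no safe cell loses, so this is a normal-play take-away game on strips of safe cells.
Placing X at cell i (0-indexed) of a strip of k safe cells leaves independent strips of sizes max(0, i-2) and max(0, k-i-3). Hence G(k) = mex{ G(max(0,i-2)) XOR G(max(0,k-i-3)) : 0 <= i < k }, with G(0) = 0.
G(1): splits (0,0):0^0=0 -> mex({0}) = 1
G(2): splits (0,0):0^0=0 -> mex({0}) = 1
G(3): splits (0,0):0^0=0 -> mex({0}) = 1
G(4): splits (0,1):0^1=1 (0,0):0^0=0 -> mex({0, 1}) = 2
G(5): splits (0,2):0^1=1 (0,1):0^1=1 (0,0):0^0=0 -> mex({0, 1}) = 2
G(6) = mex({1}) = 0
G(7) = mex({0, 1, 2}) = 3
G(8) = mex({0, 1, 2}) = 3
G(9) = mex({0, 2}) = 1
G(10) = mex({0, 2, 3}) = 1
Therefore G(10) = 1.

1


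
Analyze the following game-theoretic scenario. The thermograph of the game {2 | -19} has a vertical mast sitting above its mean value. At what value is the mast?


Game = {2 | -19}, a switch {a | b} with numbers a > b.
Its thermograph has left wall a - t and right wall b + t, which meet at t = (a - b)/2, where both equal (a + b)/2. So the mast (mean value) is at (a + b)/2.
Mean = (2 + (-19))/2 = -17/2 = -17/2

-17/2


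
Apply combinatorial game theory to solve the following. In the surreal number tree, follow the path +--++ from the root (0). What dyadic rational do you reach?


Sign expansion: +--++
Rule: track bounds (lo, hi), initially (-inf, +inf). On '+', the current value becomes lo and we move to the simplest number in (value, hi): value + 1 if hi = +inf, otherwise the midpoint (value + hi)/2. On '-', the current value becomes hi and we move to value - 1 if lo = -inf, otherwise the midpoint (lo + value)/2.
Start at 0.
Step 1: sign = +, move right. Bounds: (0, +inf). Value = 1
Step 2: sign = -, move left. Bounds: (0, 1). Value = 1/2
Step 3: sign = -, move left. Bounds: (0, 1/2). Value = 1/4
Step 4: sign = +, move right. Bounds: (1/4, 1/2). Value = 3/8
Step 5: sign = +, move right. Bounds: (3/8, 1/2). Value = 7/16
The surreal number with sign expansion +--++ is 7/16.

7/16


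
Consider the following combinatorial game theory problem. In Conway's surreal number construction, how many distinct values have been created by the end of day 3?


Day 0: {|} = 0 is born. Count = 1.
Day n: the number of surreal numbers born by day n is 2^(n+1) - 1.
By day 0: 2^1 - 1 = 1
By day 1: 2^2 - 1 = 3
By day 2: 2^3 - 1 = 7
By day 3: 2^4 - 1 = 15
By day 3: 15 surreal numbers.

15


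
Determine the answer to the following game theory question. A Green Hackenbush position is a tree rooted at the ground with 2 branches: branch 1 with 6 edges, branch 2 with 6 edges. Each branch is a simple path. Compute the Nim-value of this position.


The tree has 2 branches from the ground vertex.
In Green Hackenbush, the Nim-value of a simple path of length k is k.
Branch 1: length 6, Nim-value = 6
Branch 2: length 6, Nim-value = 6
Total Nim-value = XOR of all branch values:
0 XOR 6 = 6
6 XOR 6 = 0
Nim-value of the tree = 0

0


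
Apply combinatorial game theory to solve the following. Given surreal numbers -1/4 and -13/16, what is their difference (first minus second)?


x = -1/4, y = -13/16
Converting to common denominator: 16
x = -4/16, y = -13/16
x - y = -1/4 - -13/16 = 9/16

9/16


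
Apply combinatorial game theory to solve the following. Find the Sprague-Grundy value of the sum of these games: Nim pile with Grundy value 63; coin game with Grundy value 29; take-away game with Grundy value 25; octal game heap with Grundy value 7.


By the Sprague-Grundy theorem, the Grundy value of a sum of games is the XOR of individual Grundy values.
Nim pile: Grundy value = 63. Running XOR: 0 XOR 63 = 63
coin game: Grundy value = 29. Running XOR: 63 XOR 29 = 34
take-away game: Grundy value = 25. Running XOR: 34 XOR 25 = 59
octal game heap: Grundy value = 7. Running XOR: 59 XOR 7 = 60
The combined Grundy value is 60.

60


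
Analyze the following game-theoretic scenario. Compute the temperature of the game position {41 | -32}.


The game is {41 | -32}, a switch {a | b} with numbers a > b.
Cooling {a | b} by t gives {a - t | b + t}, which stops being hot when a - t = b + t, i.e. at t = (a - b)/2. So the temperature of a switch is (a - b)/2.
Temperature = (Left option - Right option) / 2
= (41 - (-32)) / 2
= 73 / 2
= 73/2

73/2


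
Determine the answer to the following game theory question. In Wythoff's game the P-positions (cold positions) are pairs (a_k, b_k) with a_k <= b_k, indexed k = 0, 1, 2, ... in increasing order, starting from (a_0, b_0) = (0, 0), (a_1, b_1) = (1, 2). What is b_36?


By Wythoff's theorem, a_k = floor(k * phi) and b_k = floor(k * phi^2) = a_k + k, where phi = (1 + sqrt(5))/2 is the golden ratio.
phi = (1 + sqrt(5))/2 = 1.618034
phi^2 = phi + 1 = 2.618034
k = 36
k * phi^2 = 36 * 2.618034 = 94.249224
b_36 = floor(k * phi^2) = 94 (check: a_36 + k = 58 + 36 = 94)

94
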